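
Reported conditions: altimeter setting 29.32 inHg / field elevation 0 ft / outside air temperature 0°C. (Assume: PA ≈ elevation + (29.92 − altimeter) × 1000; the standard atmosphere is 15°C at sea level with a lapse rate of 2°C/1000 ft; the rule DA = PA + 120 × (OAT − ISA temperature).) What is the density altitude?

Pressure altitude = 0 + (29.92 − 29.32) × 1000 = 0 + (+600) = 600 ft.
ISA temperature at 600 ft = 15 − 2 × (600/1000) = 13.8°C.
ISA deviation = 0 − 13.8 = -13.8°C.
Density altitude = 600 + 120 × (-13.8) = -1056 ft.

-1056 ft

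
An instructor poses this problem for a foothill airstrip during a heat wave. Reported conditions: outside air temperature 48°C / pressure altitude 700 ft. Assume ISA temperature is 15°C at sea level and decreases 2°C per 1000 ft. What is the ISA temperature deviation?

ISA temperature at 700 ft = 15 − 2 × (700/1000) = 13.6°C.
Deviation = OAT − ISA = 48 − 13.6 = +34.4°C.

ISA+34.4°C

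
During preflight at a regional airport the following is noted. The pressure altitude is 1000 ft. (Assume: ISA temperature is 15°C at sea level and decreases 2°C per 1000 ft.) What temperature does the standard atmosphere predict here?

13°C

ISA temperature = 15 − 2 × (1000/1000) = 15 − 2 = 13°C.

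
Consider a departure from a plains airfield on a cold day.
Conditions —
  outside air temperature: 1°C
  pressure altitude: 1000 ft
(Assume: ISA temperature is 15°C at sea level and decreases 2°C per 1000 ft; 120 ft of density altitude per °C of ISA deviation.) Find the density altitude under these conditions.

-440 ft

ISA temperature at 1000 ft = 15 − 2 × (1000/1000) = 13°C.
ISA deviation = 1 − 13 = -12°C.
Density altitude = 1000 + 120 × (-12) = 1000 + (-1440) = -440 ft.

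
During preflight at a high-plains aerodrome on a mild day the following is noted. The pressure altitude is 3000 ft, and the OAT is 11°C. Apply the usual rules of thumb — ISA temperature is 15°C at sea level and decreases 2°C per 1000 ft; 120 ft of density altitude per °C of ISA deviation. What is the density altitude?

ISA temperature at 3000 ft = 15 − 2 × (3000/1000) = 9°C.
ISA deviation = 11 − 9 = +2°C.
Density altitude = 3000 + 120 × (2) = 3000 + (+240) = 3240 ft.

3240 ft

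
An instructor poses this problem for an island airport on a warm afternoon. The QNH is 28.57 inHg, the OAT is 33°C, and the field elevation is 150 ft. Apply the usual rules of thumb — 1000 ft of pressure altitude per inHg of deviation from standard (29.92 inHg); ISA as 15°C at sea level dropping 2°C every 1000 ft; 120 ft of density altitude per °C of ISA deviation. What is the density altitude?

Pressure altitude = 150 + (29.92 − 28.57) × 1000 = 150 + (+1350) = 1500 ft.
ISA temperature at 1500 ft = 15 − 2 × (1500/1000) = 12°C.
ISA deviation = 33 − 12 = +21°C.
Density altitude = 1500 + 120 × (21) = 4020 ft.

4020 ft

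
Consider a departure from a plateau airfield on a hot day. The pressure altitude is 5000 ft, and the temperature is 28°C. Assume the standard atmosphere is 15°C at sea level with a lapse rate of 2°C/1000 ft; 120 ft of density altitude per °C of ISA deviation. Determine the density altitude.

ISA temperature at 5000 ft = 15 − 2 × (5000/1000) = 5°C.
ISA deviation = 28 − 5 = +23°C.
Density altitude = 5000 + 120 × (23) = 5000 + (+2760) = 7760 ft.

7760 ft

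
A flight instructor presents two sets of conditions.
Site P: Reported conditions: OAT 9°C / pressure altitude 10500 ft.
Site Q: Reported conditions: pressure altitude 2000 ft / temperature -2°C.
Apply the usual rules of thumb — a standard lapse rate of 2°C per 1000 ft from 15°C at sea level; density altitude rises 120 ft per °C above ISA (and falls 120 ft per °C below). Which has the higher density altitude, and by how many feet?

Site P: ISA temp = -6°C, deviation +15°C, DA = 10500 + 120 × 15 = 12300 ft.
Site Q: ISA temp = 11°C, deviation -13°C, DA = 2000 + 120 × (-13) = 440 ft.
Site P is higher by 12300 − 440 = 11860 ft.

Site P by 11860 ft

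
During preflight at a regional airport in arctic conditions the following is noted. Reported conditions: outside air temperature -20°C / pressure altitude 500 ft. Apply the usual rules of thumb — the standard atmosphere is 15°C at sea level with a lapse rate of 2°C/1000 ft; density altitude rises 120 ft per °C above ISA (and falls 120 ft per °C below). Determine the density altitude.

-3580 ft

ISA temperature at 500 ft = 15 − 2 × (500/1000) = 14°C.
ISA deviation = -20 − 14 = -34°C.
Density altitude = 500 + 120 × (-34) = 500 + (-4080) = -3580 ft.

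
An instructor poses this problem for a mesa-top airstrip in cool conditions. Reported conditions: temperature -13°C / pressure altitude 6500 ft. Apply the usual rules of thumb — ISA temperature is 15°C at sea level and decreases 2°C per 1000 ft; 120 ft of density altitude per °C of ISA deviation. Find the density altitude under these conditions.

4700 ft

ISA temperature at 6500 ft = 15 − 2 × (6500/1000) = 2°C.
ISA deviation = -13 − 2 = -15°C.
Density altitude = 6500 + 120 × (-15) = 6500 + (-1800) = 4700 ft.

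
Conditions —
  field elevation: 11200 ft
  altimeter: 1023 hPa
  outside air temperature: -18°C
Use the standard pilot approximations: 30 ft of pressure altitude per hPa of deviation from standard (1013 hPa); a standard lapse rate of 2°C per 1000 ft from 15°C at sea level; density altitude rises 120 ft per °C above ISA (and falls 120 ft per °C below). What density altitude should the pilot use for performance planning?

9556 ft

Pressure altitude = 11200 + (1013 − 1023) × 30 = 11200 + (-300) = 10900 ft.
ISA temperature at 10900 ft = 15 − 2 × (10900/1000) = -6.8°C.
ISA deviation = -18 − (-6.8) = -11.2°C.
Density altitude = 10900 + 120 × (-11.2) = 9556 ft.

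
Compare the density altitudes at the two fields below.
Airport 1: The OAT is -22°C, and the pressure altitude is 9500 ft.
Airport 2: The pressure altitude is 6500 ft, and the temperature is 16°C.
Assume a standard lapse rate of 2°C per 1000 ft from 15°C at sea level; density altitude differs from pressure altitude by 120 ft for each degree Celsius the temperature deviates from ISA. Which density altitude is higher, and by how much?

Airport 2 by 840 ft

Airport 1: ISA temp = -4°C, deviation -18°C, DA = 9500 + 120 × (-18) = 7340 ft.
Airport 2: ISA temp = 2°C, deviation +14°C, DA = 6500 + 120 × 14 = 8180 ft.
Airport 2 is higher by 8180 − 7340 = 840 ft.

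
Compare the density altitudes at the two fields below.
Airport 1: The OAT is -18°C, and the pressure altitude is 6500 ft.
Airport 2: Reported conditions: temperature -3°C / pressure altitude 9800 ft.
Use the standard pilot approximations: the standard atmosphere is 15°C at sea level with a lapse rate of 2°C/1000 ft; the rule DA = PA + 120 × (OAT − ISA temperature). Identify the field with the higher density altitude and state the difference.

Airport 1: ISA temp = 2°C, deviation -20°C, DA = 6500 + 120 × (-20) = 4100 ft.
Airport 2: ISA temp = -4.6°C, deviation +1.6°C, DA = 9800 + 120 × 1.6 = 9992 ft.
Airport 2 is higher by 9992 − 4100 = 5892 ft.

Airport 2 by 5892 ft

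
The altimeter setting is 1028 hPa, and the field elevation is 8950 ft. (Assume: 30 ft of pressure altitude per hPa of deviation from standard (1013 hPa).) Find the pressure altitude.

8500 ft

Pressure correction = (1013 − 1028) × 30 = -450 ft.
Pressure altitude = 8950 + (-450) = 8500 ft.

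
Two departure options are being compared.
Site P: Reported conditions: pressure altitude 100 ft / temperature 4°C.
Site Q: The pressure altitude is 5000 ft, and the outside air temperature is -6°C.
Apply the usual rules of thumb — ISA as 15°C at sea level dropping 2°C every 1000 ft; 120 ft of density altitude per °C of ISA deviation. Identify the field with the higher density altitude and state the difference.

Site Q by 4876 ft

Site P: ISA temp = 14.8°C, deviation -10.8°C, DA = 100 + 120 × (-10.8) = -1196 ft.
Site Q: ISA temp = 5°C, deviation -11°C, DA = 5000 + 120 × (-11) = 3680 ft.
Site Q is higher by 3680 − (-1196) = 4876 ft.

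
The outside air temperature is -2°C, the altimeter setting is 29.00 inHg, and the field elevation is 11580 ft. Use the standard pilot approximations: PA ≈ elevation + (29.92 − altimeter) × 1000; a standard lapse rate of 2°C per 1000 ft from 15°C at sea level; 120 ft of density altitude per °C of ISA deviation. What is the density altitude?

Pressure altitude = 11580 + (29.92 − 29.00) × 1000 = 11580 + (+920) = 12500 ft.
ISA temperature at 12500 ft = 15 − 2 × (12500/1000) = -10°C.
ISA deviation = -2 − (-10) = +8°C.
Density altitude = 12500 + 120 × (8) = 13460 ft.

13460 ft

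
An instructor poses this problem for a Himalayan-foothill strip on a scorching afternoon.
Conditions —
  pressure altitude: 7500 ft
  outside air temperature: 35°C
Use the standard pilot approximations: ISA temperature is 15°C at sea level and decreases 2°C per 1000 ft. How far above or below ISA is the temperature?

ISA temperature at 7500 ft = 15 − 2 × (7500/1000) = 0°C.
Deviation = OAT − ISA = 35 − 0 = +35°C.

ISA+35°C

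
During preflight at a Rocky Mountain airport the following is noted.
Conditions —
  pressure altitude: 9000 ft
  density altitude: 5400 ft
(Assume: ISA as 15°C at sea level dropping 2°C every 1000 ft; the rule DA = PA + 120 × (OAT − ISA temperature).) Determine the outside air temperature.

-33°C

Density altitude − pressure altitude = 5400 − 9000 = -3600 ft.
At 120 ft/°C that is an ISA deviation of -3600/120 = -30°C.
ISA temperature at 9000 ft = 15 − 2 × (9000/1000) = -3°C.
OAT = ISA + deviation = -3 + (-30) = -33°C.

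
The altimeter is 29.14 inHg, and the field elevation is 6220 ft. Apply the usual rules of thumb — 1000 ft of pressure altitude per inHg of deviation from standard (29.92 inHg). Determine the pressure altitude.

7000 ft

Pressure correction = (29.92 − 29.14) × 1000 = +780 ft.
Pressure altitude = 6220 + (+780) = 7000 ft.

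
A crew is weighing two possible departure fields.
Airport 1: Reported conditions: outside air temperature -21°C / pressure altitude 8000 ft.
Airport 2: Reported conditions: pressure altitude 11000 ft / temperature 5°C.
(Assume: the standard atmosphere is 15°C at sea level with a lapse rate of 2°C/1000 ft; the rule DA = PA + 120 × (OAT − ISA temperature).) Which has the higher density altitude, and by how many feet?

Airport 1: ISA temp = -1°C, deviation -20°C, DA = 8000 + 120 × (-20) = 5600 ft.
Airport 2: ISA temp = -7°C, deviation +12°C, DA = 11000 + 120 × 12 = 12440 ft.
Airport 2 is higher by 12440 − 5600 = 6840 ft.

Airport 2 by 6840 ft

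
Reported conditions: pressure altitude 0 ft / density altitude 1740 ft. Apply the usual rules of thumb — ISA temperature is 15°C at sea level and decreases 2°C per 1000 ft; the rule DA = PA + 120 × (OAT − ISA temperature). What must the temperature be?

Density altitude − pressure altitude = 1740 − 0 = +1740 ft.
At 120 ft/°C that is an ISA deviation of 1740/120 = +14.5°C.
ISA temperature at 0 ft = 15 − 2 × (0/1000) = 15°C.
OAT = ISA + deviation = 15 + (+14.5) = 29.5°C.

29.5°C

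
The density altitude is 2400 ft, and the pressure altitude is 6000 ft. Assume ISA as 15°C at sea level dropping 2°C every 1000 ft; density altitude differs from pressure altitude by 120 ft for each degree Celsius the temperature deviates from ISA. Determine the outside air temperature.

-27°C

Density altitude − pressure altitude = 2400 − 6000 = -3600 ft.
At 120 ft/°C that is an ISA deviation of -3600/120 = -30°C.
ISA temperature at 6000 ft = 15 − 2 × (6000/1000) = 3°C.
OAT = ISA + deviation = 3 + (-30) = -27°C.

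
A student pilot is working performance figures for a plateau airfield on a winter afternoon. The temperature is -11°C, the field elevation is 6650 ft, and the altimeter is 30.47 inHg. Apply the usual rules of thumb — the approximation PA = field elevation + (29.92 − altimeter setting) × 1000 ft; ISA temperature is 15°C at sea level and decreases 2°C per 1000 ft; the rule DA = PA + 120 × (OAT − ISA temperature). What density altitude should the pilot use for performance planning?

Pressure altitude = 6650 + (29.92 − 30.47) × 1000 = 6650 + (-550) = 6100 ft.
ISA temperature at 6100 ft = 15 − 2 × (6100/1000) = 2.8°C.
ISA deviation = -11 − 2.8 = -13.8°C.
Density altitude = 6100 + 120 × (-13.8) = 4444 ft.

4444 ft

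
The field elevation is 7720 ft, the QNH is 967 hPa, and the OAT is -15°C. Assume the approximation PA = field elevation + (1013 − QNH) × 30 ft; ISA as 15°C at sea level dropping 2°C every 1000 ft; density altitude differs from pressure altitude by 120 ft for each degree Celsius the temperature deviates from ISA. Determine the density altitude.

7684 ft

Pressure altitude = 7720 + (1013 − 967) × 30 = 7720 + (+1380) = 9100 ft.
ISA temperature at 9100 ft = 15 − 2 × (9100/1000) = -3.2°C.
ISA deviation = -15 − (-3.2) = -11.8°C.
Density altitude = 9100 + 120 × (-11.8) = 7684 ft.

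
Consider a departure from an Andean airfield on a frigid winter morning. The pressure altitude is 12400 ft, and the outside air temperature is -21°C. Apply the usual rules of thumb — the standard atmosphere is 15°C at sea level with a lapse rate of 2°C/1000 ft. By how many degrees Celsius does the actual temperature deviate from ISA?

ISA-11.2°C

ISA temperature at 12400 ft = 15 − 2 × (12400/1000) = -9.8°C.
Deviation = OAT − ISA = -21 − (-9.8) = -11.2°C.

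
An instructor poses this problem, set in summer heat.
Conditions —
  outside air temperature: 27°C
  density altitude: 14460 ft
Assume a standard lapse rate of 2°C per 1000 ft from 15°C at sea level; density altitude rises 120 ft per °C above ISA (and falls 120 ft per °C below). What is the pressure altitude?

DA = PA + 120 × (OAT − (15 − 2·PA/1000)) = PA + 120·OAT − 1800 + 0.24·PA = 1.24·PA + 120·OAT − 1800.
So 1.24·PA = 14460 − 120 × 27 + 1800 = 13020.
PA = 13020 / 1.24 = 10500 ft.

10500 ft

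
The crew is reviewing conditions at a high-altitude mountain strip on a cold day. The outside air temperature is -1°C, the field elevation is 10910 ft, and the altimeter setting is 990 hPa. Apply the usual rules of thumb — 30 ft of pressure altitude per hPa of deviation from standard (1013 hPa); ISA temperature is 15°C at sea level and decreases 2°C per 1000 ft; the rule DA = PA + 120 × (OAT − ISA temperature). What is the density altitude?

Pressure altitude = 10910 + (1013 − 990) × 30 = 10910 + (+690) = 11600 ft.
ISA temperature at 11600 ft = 15 − 2 × (11600/1000) = -8.2°C.
ISA deviation = -1 − (-8.2) = +7.2°C.
Density altitude = 11600 + 120 × (7.2) = 12464 ft.

12464 ft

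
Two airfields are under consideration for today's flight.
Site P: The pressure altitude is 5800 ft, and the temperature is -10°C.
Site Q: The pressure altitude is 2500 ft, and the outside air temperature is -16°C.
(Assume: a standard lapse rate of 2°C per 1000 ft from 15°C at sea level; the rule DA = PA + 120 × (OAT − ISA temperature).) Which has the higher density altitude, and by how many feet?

Site P: ISA temp = 3.4°C, deviation -13.4°C, DA = 5800 + 120 × (-13.4) = 4192 ft.
Site Q: ISA temp = 10°C, deviation -26°C, DA = 2500 + 120 × (-26) = -620 ft.
Site P is higher by 4192 − (-620) = 4812 ft.

Site P by 4812 ft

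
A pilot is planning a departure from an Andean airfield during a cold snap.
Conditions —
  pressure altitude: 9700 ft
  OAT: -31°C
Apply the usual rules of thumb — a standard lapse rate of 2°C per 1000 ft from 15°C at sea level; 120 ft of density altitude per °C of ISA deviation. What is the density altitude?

ISA temperature at 9700 ft = 15 − 2 × (9700/1000) = -4.4°C.
ISA deviation = -31 − (-4.4) = -26.6°C.
Density altitude = 9700 + 120 × (-26.6) = 9700 + (-3192) = 6508 ft.

6508 ft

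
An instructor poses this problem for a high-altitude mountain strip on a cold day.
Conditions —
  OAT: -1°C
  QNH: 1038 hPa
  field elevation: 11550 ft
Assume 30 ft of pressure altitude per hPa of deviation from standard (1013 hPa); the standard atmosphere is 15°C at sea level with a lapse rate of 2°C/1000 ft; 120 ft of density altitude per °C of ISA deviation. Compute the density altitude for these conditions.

11472 ft

Pressure altitude = 11550 + (1013 − 1038) × 30 = 11550 + (-750) = 10800 ft.
ISA temperature at 10800 ft = 15 − 2 × (10800/1000) = -6.6°C.
ISA deviation = -1 − (-6.6) = +5.6°C.
Density altitude = 10800 + 120 × (5.6) = 11472 ft.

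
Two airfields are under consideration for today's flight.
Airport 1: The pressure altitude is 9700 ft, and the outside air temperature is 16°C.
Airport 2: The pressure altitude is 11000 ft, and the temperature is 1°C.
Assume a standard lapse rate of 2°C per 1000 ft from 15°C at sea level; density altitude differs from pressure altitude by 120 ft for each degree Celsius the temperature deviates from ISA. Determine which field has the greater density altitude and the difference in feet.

Airport 1 by 188 ft

Airport 1: ISA temp = -4.4°C, deviation +20.4°C, DA = 9700 + 120 × 20.4 = 12148 ft.
Airport 2: ISA temp = -7°C, deviation +8°C, DA = 11000 + 120 × 8 = 11960 ft.
Airport 1 is higher by 12148 − 11960 = 188 ft.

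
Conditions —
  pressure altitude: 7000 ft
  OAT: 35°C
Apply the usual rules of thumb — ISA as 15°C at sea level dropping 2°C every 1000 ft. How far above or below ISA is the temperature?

ISA+34°C

ISA temperature at 7000 ft = 15 − 2 × (7000/1000) = 1°C.
Deviation = OAT − ISA = 35 − 1 = +34°C.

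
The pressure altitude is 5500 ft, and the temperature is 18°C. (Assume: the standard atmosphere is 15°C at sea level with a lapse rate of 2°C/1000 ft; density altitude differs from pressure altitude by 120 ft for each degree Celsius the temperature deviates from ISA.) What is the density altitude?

7180 ft

ISA temperature at 5500 ft = 15 − 2 × (5500/1000) = 4°C.
ISA deviation = 18 − 4 = +14°C.
Density altitude = 5500 + 120 × (14) = 5500 + (+1680) = 7180 ft.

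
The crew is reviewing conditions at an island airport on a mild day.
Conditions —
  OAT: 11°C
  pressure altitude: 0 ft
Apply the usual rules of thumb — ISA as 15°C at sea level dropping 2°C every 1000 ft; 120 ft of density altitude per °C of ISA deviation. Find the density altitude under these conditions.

-480 ft

ISA temperature at 0 ft = 15 − 2 × (0/1000) = 15°C.
ISA deviation = 11 − 15 = -4°C.
Density altitude = 0 + 120 × (-4) = 0 + (-480) = -480 ft.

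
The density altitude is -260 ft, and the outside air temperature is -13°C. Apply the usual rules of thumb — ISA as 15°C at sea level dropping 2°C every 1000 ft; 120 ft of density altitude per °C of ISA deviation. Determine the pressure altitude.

DA = PA + 120 × (OAT − (15 − 2·PA/1000)) = PA + 120·OAT − 1800 + 0.24·PA = 1.24·PA + 120·OAT − 1800.
So 1.24·PA = -260 − 120 × (-13) + 1800 = 3100.
PA = 3100 / 1.24 = 2500 ft.

2500 ft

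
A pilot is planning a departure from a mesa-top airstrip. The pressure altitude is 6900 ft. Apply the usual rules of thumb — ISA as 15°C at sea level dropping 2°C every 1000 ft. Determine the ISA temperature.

ISA temperature = 15 − 2 × (6900/1000) = 15 − 13.8 = 1.2°C.

1.2°C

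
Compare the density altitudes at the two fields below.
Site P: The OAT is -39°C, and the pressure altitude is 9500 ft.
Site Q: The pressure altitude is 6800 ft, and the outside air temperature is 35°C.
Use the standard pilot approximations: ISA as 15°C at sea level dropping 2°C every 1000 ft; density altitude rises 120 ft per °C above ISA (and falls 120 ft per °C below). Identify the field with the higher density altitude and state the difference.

Site P: ISA temp = -4°C, deviation -35°C, DA = 9500 + 120 × (-35) = 5300 ft.
Site Q: ISA temp = 1.4°C, deviation +33.6°C, DA = 6800 + 120 × 33.6 = 10832 ft.
Site Q is higher by 10832 − 5300 = 5532 ft.

Site Q by 5532 ft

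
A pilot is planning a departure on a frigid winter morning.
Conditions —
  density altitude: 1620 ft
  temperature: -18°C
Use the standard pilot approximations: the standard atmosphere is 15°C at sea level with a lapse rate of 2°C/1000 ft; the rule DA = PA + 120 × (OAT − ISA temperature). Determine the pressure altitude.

DA = PA + 120 × (OAT − (15 − 2·PA/1000)) = PA + 120·OAT − 1800 + 0.24·PA = 1.24·PA + 120·OAT − 1800.
So 1.24·PA = 1620 − 120 × (-18) + 1800 = 5580.
PA = 5580 / 1.24 = 4500 ft.

4500 ft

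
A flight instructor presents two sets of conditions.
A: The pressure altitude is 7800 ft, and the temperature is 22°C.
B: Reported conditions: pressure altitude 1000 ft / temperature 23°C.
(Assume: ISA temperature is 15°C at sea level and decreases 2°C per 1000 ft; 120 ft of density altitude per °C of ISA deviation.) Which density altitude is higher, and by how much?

A: ISA temp = -0.6°C, deviation +22.6°C, DA = 7800 + 120 × 22.6 = 10512 ft.
B: ISA temp = 13°C, deviation +10°C, DA = 1000 + 120 × 10 = 2200 ft.
A is higher by 10512 − 2200 = 8312 ft.

A by 8312 ft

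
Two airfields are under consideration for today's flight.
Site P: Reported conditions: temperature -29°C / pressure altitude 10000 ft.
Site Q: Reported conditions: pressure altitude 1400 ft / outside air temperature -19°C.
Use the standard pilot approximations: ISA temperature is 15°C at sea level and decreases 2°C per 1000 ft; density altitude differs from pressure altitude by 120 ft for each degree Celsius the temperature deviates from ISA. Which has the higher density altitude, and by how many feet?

Site P by 9464 ft

Site P: ISA temp = -5°C, deviation -24°C, DA = 10000 + 120 × (-24) = 7120 ft.
Site Q: ISA temp = 12.2°C, deviation -31.2°C, DA = 1400 + 120 × (-31.2) = -2344 ft.
Site P is higher by 7120 − (-2344) = 9464 ft.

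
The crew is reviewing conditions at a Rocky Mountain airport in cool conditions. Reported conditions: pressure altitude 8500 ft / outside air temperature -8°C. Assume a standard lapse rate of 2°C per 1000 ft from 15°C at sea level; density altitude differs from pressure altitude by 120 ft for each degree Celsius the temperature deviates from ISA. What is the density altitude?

ISA temperature at 8500 ft = 15 − 2 × (8500/1000) = -2°C.
ISA deviation = -8 − (-2) = -6°C.
Density altitude = 8500 + 120 × (-6) = 8500 + (-720) = 7780 ft.

7780 ft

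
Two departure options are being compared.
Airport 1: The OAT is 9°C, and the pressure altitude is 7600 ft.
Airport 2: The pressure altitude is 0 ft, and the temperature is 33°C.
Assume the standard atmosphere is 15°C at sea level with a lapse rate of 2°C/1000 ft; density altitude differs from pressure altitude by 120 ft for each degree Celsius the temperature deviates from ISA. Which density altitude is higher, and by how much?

Airport 1 by 6544 ft

Airport 1: ISA temp = -0.2°C, deviation +9.2°C, DA = 7600 + 120 × 9.2 = 8704 ft.
Airport 2: ISA temp = 15°C, deviation +18°C, DA = 0 + 120 × 18 = 2160 ft.
Airport 1 is higher by 8704 − 2160 = 6544 ft.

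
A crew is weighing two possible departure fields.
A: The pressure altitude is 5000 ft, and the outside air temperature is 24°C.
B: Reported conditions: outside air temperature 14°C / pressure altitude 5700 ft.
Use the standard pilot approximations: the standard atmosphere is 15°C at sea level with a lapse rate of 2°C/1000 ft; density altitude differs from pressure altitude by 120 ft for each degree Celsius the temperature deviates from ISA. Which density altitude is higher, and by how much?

A by 332 ft

A: ISA temp = 5°C, deviation +19°C, DA = 5000 + 120 × 19 = 7280 ft.
B: ISA temp = 3.6°C, deviation +10.4°C, DA = 5700 + 120 × 10.4 = 6948 ft.
A is higher by 7280 − 6948 = 332 ft.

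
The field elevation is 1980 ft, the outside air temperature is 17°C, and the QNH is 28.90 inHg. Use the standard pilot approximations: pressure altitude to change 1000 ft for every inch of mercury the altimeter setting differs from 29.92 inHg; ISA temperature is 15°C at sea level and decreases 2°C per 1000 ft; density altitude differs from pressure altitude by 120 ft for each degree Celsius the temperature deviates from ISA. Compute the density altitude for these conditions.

Pressure altitude = 1980 + (29.92 − 28.90) × 1000 = 1980 + (+1020) = 3000 ft.
ISA temperature at 3000 ft = 15 − 2 × (3000/1000) = 9°C.
ISA deviation = 17 − 9 = +8°C.
Density altitude = 3000 + 120 × (8) = 3960 ft.

3960 ft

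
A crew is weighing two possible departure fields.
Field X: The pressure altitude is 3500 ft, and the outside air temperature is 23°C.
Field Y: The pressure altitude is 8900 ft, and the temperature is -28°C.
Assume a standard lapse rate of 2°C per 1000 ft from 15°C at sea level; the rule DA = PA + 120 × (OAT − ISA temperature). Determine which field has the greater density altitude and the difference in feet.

Field Y by 576 ft

Field X: ISA temp = 8°C, deviation +15°C, DA = 3500 + 120 × 15 = 5300 ft.
Field Y: ISA temp = -2.8°C, deviation -25.2°C, DA = 8900 + 120 × (-25.2) = 5876 ft.
Field Y is higher by 5876 − 5300 = 576 ft.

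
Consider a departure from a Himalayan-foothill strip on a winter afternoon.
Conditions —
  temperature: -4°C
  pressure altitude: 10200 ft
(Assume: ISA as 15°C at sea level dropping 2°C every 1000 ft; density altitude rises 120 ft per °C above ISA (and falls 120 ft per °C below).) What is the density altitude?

10368 ft

ISA temperature at 10200 ft = 15 − 2 × (10200/1000) = -5.4°C.
ISA deviation = -4 − (-5.4) = +1.4°C.
Density altitude = 10200 + 120 × (1.4) = 10200 + (+168) = 10368 ft.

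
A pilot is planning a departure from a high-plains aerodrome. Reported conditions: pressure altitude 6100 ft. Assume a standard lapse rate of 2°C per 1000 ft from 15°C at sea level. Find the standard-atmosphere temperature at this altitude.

2.8°C

ISA temperature = 15 − 2 × (6100/1000) = 15 − 12.2 = 2.8°C.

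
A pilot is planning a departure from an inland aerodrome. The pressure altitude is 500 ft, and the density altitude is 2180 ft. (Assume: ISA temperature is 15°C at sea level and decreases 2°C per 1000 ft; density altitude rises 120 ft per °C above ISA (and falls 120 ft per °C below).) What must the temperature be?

Density altitude − pressure altitude = 2180 − 500 = +1680 ft.
At 120 ft/°C that is an ISA deviation of 1680/120 = +14°C.
ISA temperature at 500 ft = 15 − 2 × (500/1000) = 14°C.
OAT = ISA + deviation = 14 + (+14) = 28°C.

28°C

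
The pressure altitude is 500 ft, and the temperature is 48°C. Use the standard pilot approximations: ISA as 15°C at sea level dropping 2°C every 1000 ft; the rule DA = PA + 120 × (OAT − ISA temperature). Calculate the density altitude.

ISA temperature at 500 ft = 15 − 2 × (500/1000) = 14°C.
ISA deviation = 48 − 14 = +34°C.
Density altitude = 500 + 120 × (34) = 500 + (+4080) = 4580 ft.

4580 ft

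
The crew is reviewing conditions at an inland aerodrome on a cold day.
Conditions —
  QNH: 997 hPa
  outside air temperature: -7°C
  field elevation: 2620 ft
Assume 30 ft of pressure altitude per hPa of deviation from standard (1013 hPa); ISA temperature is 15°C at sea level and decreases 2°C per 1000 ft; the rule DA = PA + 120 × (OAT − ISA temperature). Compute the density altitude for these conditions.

1204 ft

Pressure altitude = 2620 + (1013 − 997) × 30 = 2620 + (+480) = 3100 ft.
ISA temperature at 3100 ft = 15 − 2 × (3100/1000) = 8.8°C.
ISA deviation = -7 − 8.8 = -15.8°C.
Density altitude = 3100 + 120 × (-15.8) = 1204 ft.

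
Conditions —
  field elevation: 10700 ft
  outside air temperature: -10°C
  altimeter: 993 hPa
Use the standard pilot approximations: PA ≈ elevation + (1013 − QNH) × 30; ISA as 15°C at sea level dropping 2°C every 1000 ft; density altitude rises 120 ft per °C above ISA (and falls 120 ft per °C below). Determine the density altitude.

11012 ft

Pressure altitude = 10700 + (1013 − 993) × 30 = 10700 + (+600) = 11300 ft.
ISA temperature at 11300 ft = 15 − 2 × (11300/1000) = -7.6°C.
ISA deviation = -10 − (-7.6) = -2.4°C.
Density altitude = 11300 + 120 × (-2.4) = 11012 ft.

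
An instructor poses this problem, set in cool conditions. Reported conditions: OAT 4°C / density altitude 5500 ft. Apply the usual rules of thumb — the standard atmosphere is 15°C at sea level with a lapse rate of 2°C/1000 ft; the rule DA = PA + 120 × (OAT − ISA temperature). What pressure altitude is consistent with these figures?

DA = PA + 120 × (OAT − (15 − 2·PA/1000)) = PA + 120·OAT − 1800 + 0.24·PA = 1.24·PA + 120·OAT − 1800.
So 1.24·PA = 5500 − 120 × 4 + 1800 = 6820.
PA = 6820 / 1.24 = 5500 ft.

5500 ft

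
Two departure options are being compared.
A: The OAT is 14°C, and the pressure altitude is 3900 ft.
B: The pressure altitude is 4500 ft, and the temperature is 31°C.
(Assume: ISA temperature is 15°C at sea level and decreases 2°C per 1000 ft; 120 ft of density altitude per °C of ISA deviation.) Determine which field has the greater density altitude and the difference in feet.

A: ISA temp = 7.2°C, deviation +6.8°C, DA = 3900 + 120 × 6.8 = 4716 ft.
B: ISA temp = 6°C, deviation +25°C, DA = 4500 + 120 × 25 = 7500 ft.
B is higher by 7500 − 4716 = 2784 ft.

B by 2784 ft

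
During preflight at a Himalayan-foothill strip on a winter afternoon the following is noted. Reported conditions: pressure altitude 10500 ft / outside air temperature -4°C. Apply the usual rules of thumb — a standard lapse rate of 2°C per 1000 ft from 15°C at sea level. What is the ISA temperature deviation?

ISA+2°C

ISA temperature at 10500 ft = 15 − 2 × (10500/1000) = -6°C.
Deviation = OAT − ISA = -4 − (-6) = +2°C.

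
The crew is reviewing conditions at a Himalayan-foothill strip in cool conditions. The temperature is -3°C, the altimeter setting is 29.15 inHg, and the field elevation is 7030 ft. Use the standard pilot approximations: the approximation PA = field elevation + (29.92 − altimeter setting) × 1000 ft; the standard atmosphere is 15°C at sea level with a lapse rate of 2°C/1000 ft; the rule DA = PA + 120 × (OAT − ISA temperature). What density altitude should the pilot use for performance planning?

7512 ft

Pressure altitude = 7030 + (29.92 − 29.15) × 1000 = 7030 + (+770) = 7800 ft.
ISA temperature at 7800 ft = 15 − 2 × (7800/1000) = -0.6°C.
ISA deviation = -3 − (-0.6) = -2.4°C.
Density altitude = 7800 + 120 × (-2.4) = 7512 ft.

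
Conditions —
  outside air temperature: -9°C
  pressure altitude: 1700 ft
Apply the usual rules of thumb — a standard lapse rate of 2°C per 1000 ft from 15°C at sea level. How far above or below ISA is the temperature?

ISA-20.6°C

ISA temperature at 1700 ft = 15 − 2 × (1700/1000) = 11.6°C.
Deviation = OAT − ISA = -9 − 11.6 = -20.6°C.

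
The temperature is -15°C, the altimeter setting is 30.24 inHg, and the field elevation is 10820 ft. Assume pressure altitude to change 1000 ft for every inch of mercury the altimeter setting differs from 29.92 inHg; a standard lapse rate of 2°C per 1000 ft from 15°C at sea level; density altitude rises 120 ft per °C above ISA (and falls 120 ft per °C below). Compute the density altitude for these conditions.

9420 ft

Pressure altitude = 10820 + (29.92 − 30.24) × 1000 = 10820 + (-320) = 10500 ft.
ISA temperature at 10500 ft = 15 − 2 × (10500/1000) = -6°C.
ISA deviation = -15 − (-6) = -9°C.
Density altitude = 10500 + 120 × (-9) = 9420 ft.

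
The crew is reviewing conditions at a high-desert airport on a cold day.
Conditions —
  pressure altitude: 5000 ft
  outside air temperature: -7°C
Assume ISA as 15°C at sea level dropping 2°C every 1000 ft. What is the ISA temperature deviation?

ISA-12°C

ISA temperature at 5000 ft = 15 − 2 × (5000/1000) = 5°C.
Deviation = OAT − ISA = -7 − 5 = -12°C.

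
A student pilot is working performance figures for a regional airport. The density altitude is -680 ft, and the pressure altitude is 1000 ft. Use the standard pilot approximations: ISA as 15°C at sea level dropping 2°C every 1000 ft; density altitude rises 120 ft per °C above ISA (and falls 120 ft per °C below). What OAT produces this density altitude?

-1°C

Density altitude − pressure altitude = -680 − 1000 = -1680 ft.
At 120 ft/°C that is an ISA deviation of -1680/120 = -14°C.
ISA temperature at 1000 ft = 15 − 2 × (1000/1000) = 13°C.
OAT = ISA + deviation = 13 + (-14) = -1°C.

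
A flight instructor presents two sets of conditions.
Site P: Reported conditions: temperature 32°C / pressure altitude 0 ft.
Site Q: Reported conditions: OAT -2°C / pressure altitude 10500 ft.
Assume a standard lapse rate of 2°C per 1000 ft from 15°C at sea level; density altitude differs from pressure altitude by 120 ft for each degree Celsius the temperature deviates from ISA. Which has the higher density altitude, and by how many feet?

Site P: ISA temp = 15°C, deviation +17°C, DA = 0 + 120 × 17 = 2040 ft.
Site Q: ISA temp = -6°C, deviation +4°C, DA = 10500 + 120 × 4 = 10980 ft.
Site Q is higher by 10980 − 2040 = 8940 ft.

Site Q by 8940 ft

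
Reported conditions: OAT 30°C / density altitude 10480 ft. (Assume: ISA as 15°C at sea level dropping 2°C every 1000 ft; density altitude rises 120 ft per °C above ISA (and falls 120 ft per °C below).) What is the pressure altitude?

7000 ft

DA = PA + 120 × (OAT − (15 − 2·PA/1000)) = PA + 120·OAT − 1800 + 0.24·PA = 1.24·PA + 120·OAT − 1800.
So 1.24·PA = 10480 − 120 × 30 + 1800 = 8680.
PA = 8680 / 1.24 = 7000 ft.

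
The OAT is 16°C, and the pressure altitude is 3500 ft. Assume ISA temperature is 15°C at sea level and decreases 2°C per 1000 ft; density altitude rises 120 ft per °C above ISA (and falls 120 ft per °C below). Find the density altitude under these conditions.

4460 ft

ISA temperature at 3500 ft = 15 − 2 × (3500/1000) = 8°C.
ISA deviation = 16 − 8 = +8°C.
Density altitude = 3500 + 120 × (8) = 3500 + (+960) = 4460 ft.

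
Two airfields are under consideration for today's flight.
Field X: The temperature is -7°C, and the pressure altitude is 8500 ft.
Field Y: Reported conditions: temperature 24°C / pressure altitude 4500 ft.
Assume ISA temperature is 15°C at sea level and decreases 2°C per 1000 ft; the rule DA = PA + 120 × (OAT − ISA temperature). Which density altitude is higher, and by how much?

Field X by 1240 ft

Field X: ISA temp = -2°C, deviation -5°C, DA = 8500 + 120 × (-5) = 7900 ft.
Field Y: ISA temp = 6°C, deviation +18°C, DA = 4500 + 120 × 18 = 6660 ft.
Field X is higher by 7900 − 6660 = 1240 ft.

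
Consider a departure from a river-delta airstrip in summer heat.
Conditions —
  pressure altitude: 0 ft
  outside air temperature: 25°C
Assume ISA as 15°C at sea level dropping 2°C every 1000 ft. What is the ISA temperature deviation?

ISA temperature at 0 ft = 15 − 2 × (0/1000) = 15°C.
Deviation = OAT − ISA = 25 − 15 = +10°C.

ISA+10°C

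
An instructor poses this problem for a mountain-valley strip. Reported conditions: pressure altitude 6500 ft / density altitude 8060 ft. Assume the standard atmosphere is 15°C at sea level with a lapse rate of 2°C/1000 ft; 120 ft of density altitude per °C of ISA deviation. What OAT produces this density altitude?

15°C

Density altitude − pressure altitude = 8060 − 6500 = +1560 ft.
At 120 ft/°C that is an ISA deviation of 1560/120 = +13°C.
ISA temperature at 6500 ft = 15 − 2 × (6500/1000) = 2°C.
OAT = ISA + deviation = 2 + (+13) = 15°C.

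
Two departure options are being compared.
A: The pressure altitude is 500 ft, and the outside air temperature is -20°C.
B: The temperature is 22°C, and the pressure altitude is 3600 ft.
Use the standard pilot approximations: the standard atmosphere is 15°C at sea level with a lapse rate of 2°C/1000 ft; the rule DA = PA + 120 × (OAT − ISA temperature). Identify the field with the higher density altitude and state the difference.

B by 8884 ft

A: ISA temp = 14°C, deviation -34°C, DA = 500 + 120 × (-34) = -3580 ft.
B: ISA temp = 7.8°C, deviation +14.2°C, DA = 3600 + 120 × 14.2 = 5304 ft.
B is higher by 5304 − (-3580) = 8884 ft.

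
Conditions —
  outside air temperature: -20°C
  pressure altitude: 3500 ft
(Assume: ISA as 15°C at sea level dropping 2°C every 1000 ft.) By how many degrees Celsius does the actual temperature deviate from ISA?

ISA-28°C

ISA temperature at 3500 ft = 15 − 2 × (3500/1000) = 8°C.
Deviation = OAT − ISA = -20 − 8 = -28°C.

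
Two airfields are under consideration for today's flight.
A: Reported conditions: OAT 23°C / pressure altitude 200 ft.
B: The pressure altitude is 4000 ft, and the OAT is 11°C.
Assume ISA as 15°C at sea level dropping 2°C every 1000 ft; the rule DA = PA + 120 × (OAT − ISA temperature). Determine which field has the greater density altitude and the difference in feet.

A: ISA temp = 14.6°C, deviation +8.4°C, DA = 200 + 120 × 8.4 = 1208 ft.
B: ISA temp = 7°C, deviation +4°C, DA = 4000 + 120 × 4 = 4480 ft.
B is higher by 4480 − 1208 = 3272 ft.

B by 3272 ft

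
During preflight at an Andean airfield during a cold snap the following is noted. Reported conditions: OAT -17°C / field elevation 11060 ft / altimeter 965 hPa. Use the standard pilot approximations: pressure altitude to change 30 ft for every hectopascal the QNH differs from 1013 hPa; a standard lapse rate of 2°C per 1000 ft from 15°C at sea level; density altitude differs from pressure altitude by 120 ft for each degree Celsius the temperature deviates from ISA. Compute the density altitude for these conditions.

Pressure altitude = 11060 + (1013 − 965) × 30 = 11060 + (+1440) = 12500 ft.
ISA temperature at 12500 ft = 15 − 2 × (12500/1000) = -10°C.
ISA deviation = -17 − (-10) = -7°C.
Density altitude = 12500 + 120 × (-7) = 11660 ft.

11660 ft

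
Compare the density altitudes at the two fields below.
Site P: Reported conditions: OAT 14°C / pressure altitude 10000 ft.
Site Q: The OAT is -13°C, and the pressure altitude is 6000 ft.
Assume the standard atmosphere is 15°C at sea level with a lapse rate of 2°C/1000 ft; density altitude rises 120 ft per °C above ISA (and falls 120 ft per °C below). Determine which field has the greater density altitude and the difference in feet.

Site P: ISA temp = -5°C, deviation +19°C, DA = 10000 + 120 × 19 = 12280 ft.
Site Q: ISA temp = 3°C, deviation -16°C, DA = 6000 + 120 × (-16) = 4080 ft.
Site P is higher by 12280 − 4080 = 8200 ft.

Site P by 8200 ft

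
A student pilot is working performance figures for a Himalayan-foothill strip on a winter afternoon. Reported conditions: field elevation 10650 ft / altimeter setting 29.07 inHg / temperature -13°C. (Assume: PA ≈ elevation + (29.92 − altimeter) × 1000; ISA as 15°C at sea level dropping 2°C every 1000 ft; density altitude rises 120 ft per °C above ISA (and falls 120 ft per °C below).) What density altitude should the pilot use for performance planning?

10900 ft

Pressure altitude = 10650 + (29.92 − 29.07) × 1000 = 10650 + (+850) = 11500 ft.
ISA temperature at 11500 ft = 15 − 2 × (11500/1000) = -8°C.
ISA deviation = -13 − (-8) = -5°C.
Density altitude = 11500 + 120 × (-5) = 10900 ft.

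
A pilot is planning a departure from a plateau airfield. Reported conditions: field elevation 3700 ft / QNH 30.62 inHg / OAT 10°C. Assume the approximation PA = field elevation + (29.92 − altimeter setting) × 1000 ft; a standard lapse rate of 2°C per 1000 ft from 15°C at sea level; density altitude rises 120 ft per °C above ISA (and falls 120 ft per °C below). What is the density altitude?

3120 ft

Pressure altitude = 3700 + (29.92 − 30.62) × 1000 = 3700 + (-700) = 3000 ft.
ISA temperature at 3000 ft = 15 − 2 × (3000/1000) = 9°C.
ISA deviation = 10 − 9 = +1°C.
Density altitude = 3000 + 120 × (1) = 3120 ft.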